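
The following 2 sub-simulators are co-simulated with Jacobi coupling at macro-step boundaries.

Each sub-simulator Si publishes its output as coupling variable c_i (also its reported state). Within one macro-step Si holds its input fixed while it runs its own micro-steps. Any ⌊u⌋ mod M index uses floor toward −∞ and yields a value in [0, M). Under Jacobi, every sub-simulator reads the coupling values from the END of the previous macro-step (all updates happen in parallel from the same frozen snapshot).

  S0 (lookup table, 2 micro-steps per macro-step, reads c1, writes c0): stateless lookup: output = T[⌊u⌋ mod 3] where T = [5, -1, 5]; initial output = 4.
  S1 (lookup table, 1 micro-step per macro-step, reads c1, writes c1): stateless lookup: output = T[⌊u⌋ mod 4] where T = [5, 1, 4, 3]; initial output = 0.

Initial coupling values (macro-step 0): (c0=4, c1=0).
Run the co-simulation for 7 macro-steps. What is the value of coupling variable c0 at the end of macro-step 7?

c0 at macro-step 7 = -1

macro 1: S0 reads c1=0 → after 2×micro: 5; S1 reads c1=0 → after 1×micro: 5 ⇒ (c0=5, c1=5)
macro 2: S0 reads c1=5 → after 2×micro: 5; S1 reads c1=5 → after 1×micro: 1 ⇒ (c0=5, c1=1)
macro 3: S0 reads c1=1 → after 2×micro: -1; S1 reads c1=1 → after 1×micro: 1 ⇒ (c0=-1, c1=1)
macro 4: S0 reads c1=1 → after 2×micro: -1; S1 reads c1=1 → after 1×micro: 1 ⇒ (c0=-1, c1=1)
macro 5: S0 reads c1=1 → after 2×micro: -1; S1 reads c1=1 → after 1×micro: 1 ⇒ (c0=-1, c1=1)
macro 6: S0 reads c1=1 → after 2×micro: -1; S1 reads c1=1 → after 1×micro: 1 ⇒ (c0=-1, c1=1)
macro 7: S0 reads c1=1 → after 2×micro: -1; S1 reads c1=1 → after 1×micro: 1 ⇒ (c0=-1, c1=1)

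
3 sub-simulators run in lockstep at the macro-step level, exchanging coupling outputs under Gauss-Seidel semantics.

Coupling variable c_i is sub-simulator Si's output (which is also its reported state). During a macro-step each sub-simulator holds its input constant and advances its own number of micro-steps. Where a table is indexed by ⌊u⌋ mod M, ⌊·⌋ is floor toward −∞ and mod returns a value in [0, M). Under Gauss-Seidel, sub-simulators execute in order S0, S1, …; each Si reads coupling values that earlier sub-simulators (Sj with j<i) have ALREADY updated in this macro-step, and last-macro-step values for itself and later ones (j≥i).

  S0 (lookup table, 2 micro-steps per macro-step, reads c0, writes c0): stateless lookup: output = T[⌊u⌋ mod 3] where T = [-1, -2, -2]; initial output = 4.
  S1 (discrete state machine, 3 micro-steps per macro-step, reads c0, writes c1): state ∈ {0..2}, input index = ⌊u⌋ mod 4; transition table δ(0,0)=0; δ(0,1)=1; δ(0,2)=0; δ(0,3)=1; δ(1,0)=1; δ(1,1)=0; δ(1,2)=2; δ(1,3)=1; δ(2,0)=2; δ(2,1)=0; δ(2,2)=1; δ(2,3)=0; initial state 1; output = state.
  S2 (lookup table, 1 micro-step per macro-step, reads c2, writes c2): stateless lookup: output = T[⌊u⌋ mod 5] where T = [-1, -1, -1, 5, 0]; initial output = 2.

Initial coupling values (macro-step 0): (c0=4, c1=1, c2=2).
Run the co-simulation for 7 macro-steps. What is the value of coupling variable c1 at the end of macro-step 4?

macro 1: S0 reads c0=4 → after 2×micro: -2; S1 reads c0=-2 → after 3×micro: 2; S2 reads c2=2 → after 1×micro: -1 ⇒ (c0=-2, c1=2, c2=-1)
macro 2: S0 reads c0=-2 → after 2×micro: -2; S1 reads c0=-2 → after 3×micro: 1; S2 reads c2=-1 → after 1×micro: 0 ⇒ (c0=-2, c1=1, c2=0)
macro 3: S0 reads c0=-2 → after 2×micro: -2; S1 reads c0=-2 → after 3×micro: 2; S2 reads c2=0 → after 1×micro: -1 ⇒ (c0=-2, c1=2, c2=-1)
macro 4: S0 reads c0=-2 → after 2×micro: -2; S1 reads c0=-2 → after 3×micro: 1; S2 reads c2=-1 → after 1×micro: 0 ⇒ (c0=-2, c1=1, c2=0)
macro 5: S0 reads c0=-2 → after 2×micro: -2; S1 reads c0=-2 → after 3×micro: 2; S2 reads c2=0 → after 1×micro: -1 ⇒ (c0=-2, c1=2, c2=-1)
macro 6: S0 reads c0=-2 → after 2×micro: -2; S1 reads c0=-2 → after 3×micro: 1; S2 reads c2=-1 → after 1×micro: 0 ⇒ (c0=-2, c1=1, c2=0)
macro 7: S0 reads c0=-2 → after 2×micro: -2; S1 reads c0=-2 → after 3×micro: 2; S2 reads c2=0 → after 1×micro: -1 ⇒ (c0=-2, c1=2, c2=-1)

c1 at macro-step 4 = 1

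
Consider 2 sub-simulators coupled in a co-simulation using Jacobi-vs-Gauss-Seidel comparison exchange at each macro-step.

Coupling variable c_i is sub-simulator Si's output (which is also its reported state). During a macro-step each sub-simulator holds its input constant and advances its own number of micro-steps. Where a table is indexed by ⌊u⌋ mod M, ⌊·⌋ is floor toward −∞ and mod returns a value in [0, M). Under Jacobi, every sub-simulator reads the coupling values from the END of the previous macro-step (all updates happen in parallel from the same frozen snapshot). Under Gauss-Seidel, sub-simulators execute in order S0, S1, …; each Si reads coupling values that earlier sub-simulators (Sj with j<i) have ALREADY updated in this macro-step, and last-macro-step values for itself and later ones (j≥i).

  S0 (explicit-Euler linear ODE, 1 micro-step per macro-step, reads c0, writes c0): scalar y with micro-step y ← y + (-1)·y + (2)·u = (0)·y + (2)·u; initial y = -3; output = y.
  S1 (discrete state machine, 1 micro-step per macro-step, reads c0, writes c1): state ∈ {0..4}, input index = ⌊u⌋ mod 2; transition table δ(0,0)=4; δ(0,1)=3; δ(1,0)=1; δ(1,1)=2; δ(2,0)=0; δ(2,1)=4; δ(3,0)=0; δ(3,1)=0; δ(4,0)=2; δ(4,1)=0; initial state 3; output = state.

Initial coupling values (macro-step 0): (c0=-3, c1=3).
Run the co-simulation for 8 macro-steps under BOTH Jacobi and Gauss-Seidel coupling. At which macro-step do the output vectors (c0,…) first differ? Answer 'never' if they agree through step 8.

first divergence at macro-step: never

[Jacobi] macro 1: S0 reads c0=-3 → after 1×micro: -6; S1 reads c0=-3 → after 1×micro: 0 ⇒ (c0=-6, c1=0)
[Jacobi] macro 2: S0 reads c0=-6 → after 1×micro: -12; S1 reads c0=-6 → after 1×micro: 4 ⇒ (c0=-12, c1=4)
[Jacobi] macro 3: S0 reads c0=-12 → after 1×micro: -24; S1 reads c0=-12 → after 1×micro: 2 ⇒ (c0=-24, c1=2)
[Jacobi] macro 4: S0 reads c0=-24 → after 1×micro: -48; S1 reads c0=-24 → after 1×micro: 0 ⇒ (c0=-48, c1=0)
[Jacobi] macro 5: S0 reads c0=-48 → after 1×micro: -96; S1 reads c0=-48 → after 1×micro: 4 ⇒ (c0=-96, c1=4)
[Jacobi] macro 6: S0 reads c0=-96 → after 1×micro: -192; S1 reads c0=-96 → after 1×micro: 2 ⇒ (c0=-192, c1=2)
[Jacobi] macro 7: S0 reads c0=-192 → after 1×micro: -384; S1 reads c0=-192 → after 1×micro: 0 ⇒ (c0=-384, c1=0)
[Jacobi] macro 8: S0 reads c0=-384 → after 1×micro: -768; S1 reads c0=-384 → after 1×micro: 4 ⇒ (c0=-768, c1=4)
[Gauss-Seidel] macro 1: S0 reads c0=-3 → after 1×micro: -6; S1 reads c0=-6 → after 1×micro: 0 ⇒ (c0=-6, c1=0)
[Gauss-Seidel] macro 2: S0 reads c0=-6 → after 1×micro: -12; S1 reads c0=-12 → after 1×micro: 4 ⇒ (c0=-12, c1=4)
[Gauss-Seidel] macro 3: S0 reads c0=-12 → after 1×micro: -24; S1 reads c0=-24 → after 1×micro: 2 ⇒ (c0=-24, c1=2)
[Gauss-Seidel] macro 4: S0 reads c0=-24 → after 1×micro: -48; S1 reads c0=-48 → after 1×micro: 0 ⇒ (c0=-48, c1=0)
[Gauss-Seidel] macro 5: S0 reads c0=-48 → after 1×micro: -96; S1 reads c0=-96 → after 1×micro: 4 ⇒ (c0=-96, c1=4)
[Gauss-Seidel] macro 6: S0 reads c0=-96 → after 1×micro: -192; S1 reads c0=-192 → after 1×micro: 2 ⇒ (c0=-192, c1=2)
[Gauss-Seidel] macro 7: S0 reads c0=-192 → after 1×micro: -384; S1 reads c0=-384 → after 1×micro: 0 ⇒ (c0=-384, c1=0)
[Gauss-Seidel] macro 8: S0 reads c0=-384 → after 1×micro: -768; S1 reads c0=-768 → after 1×micro: 4 ⇒ (c0=-768, c1=4)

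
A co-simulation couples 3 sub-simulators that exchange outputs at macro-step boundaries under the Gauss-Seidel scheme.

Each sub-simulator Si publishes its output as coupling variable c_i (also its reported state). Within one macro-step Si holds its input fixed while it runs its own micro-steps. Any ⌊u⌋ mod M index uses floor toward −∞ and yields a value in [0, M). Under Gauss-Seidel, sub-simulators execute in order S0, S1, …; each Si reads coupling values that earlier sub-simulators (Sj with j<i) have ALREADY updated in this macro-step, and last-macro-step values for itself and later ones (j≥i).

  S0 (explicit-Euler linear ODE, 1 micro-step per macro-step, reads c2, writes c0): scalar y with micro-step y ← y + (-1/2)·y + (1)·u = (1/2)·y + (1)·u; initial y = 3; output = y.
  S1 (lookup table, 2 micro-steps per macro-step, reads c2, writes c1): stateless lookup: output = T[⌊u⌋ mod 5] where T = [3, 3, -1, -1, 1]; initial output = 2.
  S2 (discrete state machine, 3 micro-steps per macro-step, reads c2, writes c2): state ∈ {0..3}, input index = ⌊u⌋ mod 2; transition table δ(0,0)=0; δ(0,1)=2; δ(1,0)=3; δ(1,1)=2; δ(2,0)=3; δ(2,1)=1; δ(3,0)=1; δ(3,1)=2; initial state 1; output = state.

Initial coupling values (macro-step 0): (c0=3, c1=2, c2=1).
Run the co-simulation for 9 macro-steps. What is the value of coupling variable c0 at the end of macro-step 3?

macro 1: S0 reads c2=1 → after 1×micro: 5/2; S1 reads c2=1 → after 2×micro: 3; S2 reads c2=1 → after 3×micro: 2 ⇒ (c0=5/2, c1=3, c2=2)
macro 2: S0 reads c2=2 → after 1×micro: 13/4; S1 reads c2=2 → after 2×micro: -1; S2 reads c2=2 → after 3×micro: 3 ⇒ (c0=13/4, c1=-1, c2=3)
macro 3: S0 reads c2=3 → after 1×micro: 37/8; S1 reads c2=3 → after 2×micro: -1; S2 reads c2=3 → after 3×micro: 2 ⇒ (c0=37/8, c1=-1, c2=2)
macro 4: S0 reads c2=2 → after 1×micro: 69/16; S1 reads c2=2 → after 2×micro: -1; S2 reads c2=2 → after 3×micro: 3 ⇒ (c0=69/16, c1=-1, c2=3)
macro 5: S0 reads c2=3 → after 1×micro: 165/32; S1 reads c2=3 → after 2×micro: -1; S2 reads c2=3 → after 3×micro: 2 ⇒ (c0=165/32, c1=-1, c2=2)
macro 6: S0 reads c2=2 → after 1×micro: 293/64; S1 reads c2=2 → after 2×micro: -1; S2 reads c2=2 → after 3×micro: 3 ⇒ (c0=293/64, c1=-1, c2=3)
macro 7: S0 reads c2=3 → after 1×micro: 677/128; S1 reads c2=3 → after 2×micro: -1; S2 reads c2=3 → after 3×micro: 2 ⇒ (c0=677/128, c1=-1, c2=2)
macro 8: S0 reads c2=2 → after 1×micro: 1189/256; S1 reads c2=2 → after 2×micro: -1; S2 reads c2=2 → after 3×micro: 3 ⇒ (c0=1189/256, c1=-1, c2=3)
macro 9: S0 reads c2=3 → after 1×micro: 2725/512; S1 reads c2=3 → after 2×micro: -1; S2 reads c2=3 → after 3×micro: 2 ⇒ (c0=2725/512, c1=-1, c2=2)

c0 at macro-step 3 = 37/8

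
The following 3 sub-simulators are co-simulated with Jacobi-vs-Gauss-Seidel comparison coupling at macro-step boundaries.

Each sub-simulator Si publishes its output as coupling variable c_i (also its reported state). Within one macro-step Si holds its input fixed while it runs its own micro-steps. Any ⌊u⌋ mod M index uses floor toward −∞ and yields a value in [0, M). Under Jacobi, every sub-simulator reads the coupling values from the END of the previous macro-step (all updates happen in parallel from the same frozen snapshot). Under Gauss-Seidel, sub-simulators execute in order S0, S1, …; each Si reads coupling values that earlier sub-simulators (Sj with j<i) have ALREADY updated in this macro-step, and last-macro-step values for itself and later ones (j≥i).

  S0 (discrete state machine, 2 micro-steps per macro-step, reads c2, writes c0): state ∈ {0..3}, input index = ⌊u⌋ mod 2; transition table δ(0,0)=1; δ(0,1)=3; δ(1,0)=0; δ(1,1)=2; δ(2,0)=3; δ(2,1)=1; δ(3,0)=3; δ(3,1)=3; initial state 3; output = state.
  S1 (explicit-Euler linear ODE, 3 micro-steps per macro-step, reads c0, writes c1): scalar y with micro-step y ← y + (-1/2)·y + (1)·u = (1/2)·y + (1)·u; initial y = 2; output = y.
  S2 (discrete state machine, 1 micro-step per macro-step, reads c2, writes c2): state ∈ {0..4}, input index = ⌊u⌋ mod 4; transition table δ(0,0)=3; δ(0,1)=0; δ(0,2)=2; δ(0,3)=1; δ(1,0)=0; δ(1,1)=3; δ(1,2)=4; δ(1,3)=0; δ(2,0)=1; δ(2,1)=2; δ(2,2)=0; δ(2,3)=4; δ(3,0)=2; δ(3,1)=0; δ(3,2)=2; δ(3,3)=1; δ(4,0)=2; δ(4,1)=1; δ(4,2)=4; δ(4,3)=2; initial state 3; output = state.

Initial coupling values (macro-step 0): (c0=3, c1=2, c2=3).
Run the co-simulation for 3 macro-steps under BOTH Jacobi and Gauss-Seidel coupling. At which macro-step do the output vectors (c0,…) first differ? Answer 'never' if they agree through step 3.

[Jacobi] macro 1: S0 reads c2=3 → after 2×micro: 3; S1 reads c0=3 → after 3×micro: 11/2; S2 reads c2=3 → after 1×micro: 1 ⇒ (c0=3, c1=11/2, c2=1)
[Jacobi] macro 2: S0 reads c2=1 → after 2×micro: 3; S1 reads c0=3 → after 3×micro: 95/16; S2 reads c2=1 → after 1×micro: 3 ⇒ (c0=3, c1=95/16, c2=3)
[Jacobi] macro 3: S0 reads c2=3 → after 2×micro: 3; S1 reads c0=3 → after 3×micro: 767/128; S2 reads c2=3 → after 1×micro: 1 ⇒ (c0=3, c1=767/128, c2=1)
[Gauss-Seidel] macro 1: S0 reads c2=3 → after 2×micro: 3; S1 reads c0=3 → after 3×micro: 11/2; S2 reads c2=3 → after 1×micro: 1 ⇒ (c0=3, c1=11/2, c2=1)
[Gauss-Seidel] macro 2: S0 reads c2=1 → after 2×micro: 3; S1 reads c0=3 → after 3×micro: 95/16; S2 reads c2=1 → after 1×micro: 3 ⇒ (c0=3, c1=95/16, c2=3)
[Gauss-Seidel] macro 3: S0 reads c2=3 → after 2×micro: 3; S1 reads c0=3 → after 3×micro: 767/128; S2 reads c2=3 → after 1×micro: 1 ⇒ (c0=3, c1=767/128, c2=1)

first divergence at macro-step: never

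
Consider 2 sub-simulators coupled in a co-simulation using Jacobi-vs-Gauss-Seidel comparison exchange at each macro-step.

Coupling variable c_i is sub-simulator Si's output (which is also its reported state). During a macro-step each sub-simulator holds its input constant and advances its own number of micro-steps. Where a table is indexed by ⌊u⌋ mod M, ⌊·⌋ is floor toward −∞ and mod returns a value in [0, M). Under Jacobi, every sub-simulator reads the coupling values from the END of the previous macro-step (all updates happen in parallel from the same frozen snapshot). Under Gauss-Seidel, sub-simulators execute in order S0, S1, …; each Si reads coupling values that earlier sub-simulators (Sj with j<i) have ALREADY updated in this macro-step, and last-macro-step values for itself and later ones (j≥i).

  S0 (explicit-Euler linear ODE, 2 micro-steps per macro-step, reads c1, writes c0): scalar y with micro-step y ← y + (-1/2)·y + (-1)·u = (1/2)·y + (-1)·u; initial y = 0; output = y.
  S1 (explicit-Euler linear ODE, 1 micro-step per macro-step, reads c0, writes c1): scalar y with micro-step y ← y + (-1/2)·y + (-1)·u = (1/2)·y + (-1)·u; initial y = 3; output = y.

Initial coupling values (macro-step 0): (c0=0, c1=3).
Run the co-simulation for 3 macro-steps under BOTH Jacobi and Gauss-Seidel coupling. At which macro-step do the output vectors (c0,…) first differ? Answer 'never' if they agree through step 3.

first divergence at macro-step: 1

[Jacobi] macro 1: S0 reads c1=3 → after 2×micro: -9/2; S1 reads c0=0 → after 1×micro: 3/2 ⇒ (c0=-9/2, c1=3/2)
[Jacobi] macro 2: S0 reads c1=3/2 → after 2×micro: -27/8; S1 reads c0=-9/2 → after 1×micro: 21/4 ⇒ (c0=-27/8, c1=21/4)
[Jacobi] macro 3: S0 reads c1=21/4 → after 2×micro: -279/32; S1 reads c0=-27/8 → after 1×micro: 6 ⇒ (c0=-279/32, c1=6)
[Gauss-Seidel] macro 1: S0 reads c1=3 → after 2×micro: -9/2; S1 reads c0=-9/2 → after 1×micro: 6 ⇒ (c0=-9/2, c1=6)
[Gauss-Seidel] macro 2: S0 reads c1=6 → after 2×micro: -81/8; S1 reads c0=-81/8 → after 1×micro: 105/8 ⇒ (c0=-81/8, c1=105/8)
[Gauss-Seidel] macro 3: S0 reads c1=105/8 → after 2×micro: -711/32; S1 reads c0=-711/32 → after 1×micro: 921/32 ⇒ (c0=-711/32, c1=921/32)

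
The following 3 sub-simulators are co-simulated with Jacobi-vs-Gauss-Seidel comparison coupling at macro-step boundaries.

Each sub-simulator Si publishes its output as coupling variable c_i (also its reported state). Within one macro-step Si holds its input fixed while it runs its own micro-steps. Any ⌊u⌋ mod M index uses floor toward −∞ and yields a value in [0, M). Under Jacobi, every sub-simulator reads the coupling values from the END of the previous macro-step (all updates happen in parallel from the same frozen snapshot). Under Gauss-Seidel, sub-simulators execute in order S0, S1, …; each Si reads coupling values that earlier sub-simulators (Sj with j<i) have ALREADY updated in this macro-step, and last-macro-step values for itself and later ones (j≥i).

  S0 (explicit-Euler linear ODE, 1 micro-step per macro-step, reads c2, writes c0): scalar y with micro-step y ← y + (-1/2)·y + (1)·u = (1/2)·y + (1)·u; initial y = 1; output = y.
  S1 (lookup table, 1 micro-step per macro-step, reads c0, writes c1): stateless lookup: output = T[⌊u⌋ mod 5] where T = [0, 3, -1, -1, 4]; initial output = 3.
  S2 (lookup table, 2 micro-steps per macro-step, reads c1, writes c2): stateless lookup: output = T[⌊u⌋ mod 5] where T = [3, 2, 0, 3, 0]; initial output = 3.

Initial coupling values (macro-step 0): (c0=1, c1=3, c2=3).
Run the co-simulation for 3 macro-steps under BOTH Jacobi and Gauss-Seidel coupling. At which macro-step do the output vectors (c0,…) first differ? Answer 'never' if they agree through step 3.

[Jacobi] macro 1: S0 reads c2=3 → after 1×micro: 7/2; S1 reads c0=1 → after 1×micro: 3; S2 reads c1=3 → after 2×micro: 3 ⇒ (c0=7/2, c1=3, c2=3)
[Jacobi] macro 2: S0 reads c2=3 → after 1×micro: 19/4; S1 reads c0=7/2 → after 1×micro: -1; S2 reads c1=3 → after 2×micro: 3 ⇒ (c0=19/4, c1=-1, c2=3)
[Jacobi] macro 3: S0 reads c2=3 → after 1×micro: 43/8; S1 reads c0=19/4 → after 1×micro: 4; S2 reads c1=-1 → after 2×micro: 0 ⇒ (c0=43/8, c1=4, c2=0)
[Gauss-Seidel] macro 1: S0 reads c2=3 → after 1×micro: 7/2; S1 reads c0=7/2 → after 1×micro: -1; S2 reads c1=-1 → after 2×micro: 0 ⇒ (c0=7/2, c1=-1, c2=0)
[Gauss-Seidel] macro 2: S0 reads c2=0 → after 1×micro: 7/4; S1 reads c0=7/4 → after 1×micro: 3; S2 reads c1=3 → after 2×micro: 3 ⇒ (c0=7/4, c1=3, c2=3)
[Gauss-Seidel] macro 3: S0 reads c2=3 → after 1×micro: 31/8; S1 reads c0=31/8 → after 1×micro: -1; S2 reads c1=-1 → after 2×micro: 0 ⇒ (c0=31/8, c1=-1, c2=0)

first divergence at macro-step: 1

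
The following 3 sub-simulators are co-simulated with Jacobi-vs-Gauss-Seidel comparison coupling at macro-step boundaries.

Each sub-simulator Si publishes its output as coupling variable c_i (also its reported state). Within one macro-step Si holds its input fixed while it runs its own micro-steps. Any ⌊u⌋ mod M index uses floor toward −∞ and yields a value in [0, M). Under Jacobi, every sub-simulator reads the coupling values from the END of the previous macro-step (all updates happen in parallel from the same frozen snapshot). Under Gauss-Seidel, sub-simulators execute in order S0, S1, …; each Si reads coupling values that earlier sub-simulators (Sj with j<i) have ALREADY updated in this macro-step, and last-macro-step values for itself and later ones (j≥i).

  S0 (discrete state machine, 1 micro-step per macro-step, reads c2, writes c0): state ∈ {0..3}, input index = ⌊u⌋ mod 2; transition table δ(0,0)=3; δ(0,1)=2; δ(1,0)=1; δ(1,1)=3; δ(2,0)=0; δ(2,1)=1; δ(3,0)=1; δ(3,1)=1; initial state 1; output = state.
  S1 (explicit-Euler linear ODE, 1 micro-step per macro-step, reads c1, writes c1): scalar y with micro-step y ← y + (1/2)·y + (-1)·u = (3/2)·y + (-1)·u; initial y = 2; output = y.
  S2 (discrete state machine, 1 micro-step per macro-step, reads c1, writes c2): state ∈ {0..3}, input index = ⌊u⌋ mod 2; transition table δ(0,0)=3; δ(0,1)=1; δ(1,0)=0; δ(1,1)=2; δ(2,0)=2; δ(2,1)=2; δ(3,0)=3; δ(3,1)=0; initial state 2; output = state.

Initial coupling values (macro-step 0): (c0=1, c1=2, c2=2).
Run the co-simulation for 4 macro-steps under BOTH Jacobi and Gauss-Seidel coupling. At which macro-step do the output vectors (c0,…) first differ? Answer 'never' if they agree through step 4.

first divergence at macro-step: never

[Jacobi] macro 1: S0 reads c2=2 → after 1×micro: 1; S1 reads c1=2 → after 1×micro: 1; S2 reads c1=2 → after 1×micro: 2 ⇒ (c0=1, c1=1, c2=2)
[Jacobi] macro 2: S0 reads c2=2 → after 1×micro: 1; S1 reads c1=1 → after 1×micro: 1/2; S2 reads c1=1 → after 1×micro: 2 ⇒ (c0=1, c1=1/2, c2=2)
[Jacobi] macro 3: S0 reads c2=2 → after 1×micro: 1; S1 reads c1=1/2 → after 1×micro: 1/4; S2 reads c1=1/2 → after 1×micro: 2 ⇒ (c0=1, c1=1/4, c2=2)
[Jacobi] macro 4: S0 reads c2=2 → after 1×micro: 1; S1 reads c1=1/4 → after 1×micro: 1/8; S2 reads c1=1/4 → after 1×micro: 2 ⇒ (c0=1, c1=1/8, c2=2)
[Gauss-Seidel] macro 1: S0 reads c2=2 → after 1×micro: 1; S1 reads c1=2 → after 1×micro: 1; S2 reads c1=1 → after 1×micro: 2 ⇒ (c0=1, c1=1, c2=2)
[Gauss-Seidel] macro 2: S0 reads c2=2 → after 1×micro: 1; S1 reads c1=1 → after 1×micro: 1/2; S2 reads c1=1/2 → after 1×micro: 2 ⇒ (c0=1, c1=1/2, c2=2)
[Gauss-Seidel] macro 3: S0 reads c2=2 → after 1×micro: 1; S1 reads c1=1/2 → after 1×micro: 1/4; S2 reads c1=1/4 → after 1×micro: 2 ⇒ (c0=1, c1=1/4, c2=2)
[Gauss-Seidel] macro 4: S0 reads c2=2 → after 1×micro: 1; S1 reads c1=1/4 → after 1×micro: 1/8; S2 reads c1=1/8 → after 1×micro: 2 ⇒ (c0=1, c1=1/8, c2=2)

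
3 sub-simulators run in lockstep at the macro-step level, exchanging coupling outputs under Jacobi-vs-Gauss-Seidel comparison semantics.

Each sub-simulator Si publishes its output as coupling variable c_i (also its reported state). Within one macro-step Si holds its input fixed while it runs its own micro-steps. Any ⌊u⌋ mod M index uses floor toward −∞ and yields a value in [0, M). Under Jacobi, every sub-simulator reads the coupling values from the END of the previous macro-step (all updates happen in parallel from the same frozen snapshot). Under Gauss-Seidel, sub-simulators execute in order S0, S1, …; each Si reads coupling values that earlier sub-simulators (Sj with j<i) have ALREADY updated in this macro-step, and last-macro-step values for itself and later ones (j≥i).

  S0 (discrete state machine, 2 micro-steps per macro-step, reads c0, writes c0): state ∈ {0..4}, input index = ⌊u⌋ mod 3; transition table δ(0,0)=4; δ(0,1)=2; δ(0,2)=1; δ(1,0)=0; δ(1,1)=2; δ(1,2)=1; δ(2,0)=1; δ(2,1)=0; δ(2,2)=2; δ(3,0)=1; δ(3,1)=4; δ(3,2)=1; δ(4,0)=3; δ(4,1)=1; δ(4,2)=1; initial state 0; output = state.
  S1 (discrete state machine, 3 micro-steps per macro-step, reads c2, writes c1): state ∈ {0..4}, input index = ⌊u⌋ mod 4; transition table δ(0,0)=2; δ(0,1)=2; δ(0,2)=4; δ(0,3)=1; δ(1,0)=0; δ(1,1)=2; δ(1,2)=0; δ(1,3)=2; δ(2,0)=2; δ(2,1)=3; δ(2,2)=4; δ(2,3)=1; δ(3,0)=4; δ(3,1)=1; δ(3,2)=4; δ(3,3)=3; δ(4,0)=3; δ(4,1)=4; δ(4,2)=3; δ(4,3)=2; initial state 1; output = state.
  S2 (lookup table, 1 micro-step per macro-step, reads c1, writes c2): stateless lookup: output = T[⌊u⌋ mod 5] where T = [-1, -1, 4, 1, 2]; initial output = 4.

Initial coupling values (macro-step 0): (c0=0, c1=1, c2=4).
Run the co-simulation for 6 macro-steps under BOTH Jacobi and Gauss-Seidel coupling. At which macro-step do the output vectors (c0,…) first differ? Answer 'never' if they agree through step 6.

[Jacobi] macro 1: S0 reads c0=0 → after 2×micro: 3; S1 reads c2=4 → after 3×micro: 2; S2 reads c1=1 → after 1×micro: -1 ⇒ (c0=3, c1=2, c2=-1)
[Jacobi] macro 2: S0 reads c0=3 → after 2×micro: 0; S1 reads c2=-1 → after 3×micro: 1; S2 reads c1=2 → after 1×micro: 4 ⇒ (c0=0, c1=1, c2=4)
[Jacobi] macro 3: S0 reads c0=0 → after 2×micro: 3; S1 reads c2=4 → after 3×micro: 2; S2 reads c1=1 → after 1×micro: -1 ⇒ (c0=3, c1=2, c2=-1)
[Jacobi] macro 4: S0 reads c0=3 → after 2×micro: 0; S1 reads c2=-1 → after 3×micro: 1; S2 reads c1=2 → after 1×micro: 4 ⇒ (c0=0, c1=1, c2=4)
[Jacobi] macro 5: S0 reads c0=0 → after 2×micro: 3; S1 reads c2=4 → after 3×micro: 2; S2 reads c1=1 → after 1×micro: -1 ⇒ (c0=3, c1=2, c2=-1)
[Jacobi] macro 6: S0 reads c0=3 → after 2×micro: 0; S1 reads c2=-1 → after 3×micro: 1; S2 reads c1=2 → after 1×micro: 4 ⇒ (c0=0, c1=1, c2=4)
[Gauss-Seidel] macro 1: S0 reads c0=0 → after 2×micro: 3; S1 reads c2=4 → after 3×micro: 2; S2 reads c1=2 → after 1×micro: 4 ⇒ (c0=3, c1=2, c2=4)
[Gauss-Seidel] macro 2: S0 reads c0=3 → after 2×micro: 0; S1 reads c2=4 → after 3×micro: 2; S2 reads c1=2 → after 1×micro: 4 ⇒ (c0=0, c1=2, c2=4)
[Gauss-Seidel] macro 3: S0 reads c0=0 → after 2×micro: 3; S1 reads c2=4 → after 3×micro: 2; S2 reads c1=2 → after 1×micro: 4 ⇒ (c0=3, c1=2, c2=4)
[Gauss-Seidel] macro 4: S0 reads c0=3 → after 2×micro: 0; S1 reads c2=4 → after 3×micro: 2; S2 reads c1=2 → after 1×micro: 4 ⇒ (c0=0, c1=2, c2=4)
[Gauss-Seidel] macro 5: S0 reads c0=0 → after 2×micro: 3; S1 reads c2=4 → after 3×micro: 2; S2 reads c1=2 → after 1×micro: 4 ⇒ (c0=3, c1=2, c2=4)
[Gauss-Seidel] macro 6: S0 reads c0=3 → after 2×micro: 0; S1 reads c2=4 → after 3×micro: 2; S2 reads c1=2 → after 1×micro: 4 ⇒ (c0=0, c1=2, c2=4)

first divergence at macro-step: 1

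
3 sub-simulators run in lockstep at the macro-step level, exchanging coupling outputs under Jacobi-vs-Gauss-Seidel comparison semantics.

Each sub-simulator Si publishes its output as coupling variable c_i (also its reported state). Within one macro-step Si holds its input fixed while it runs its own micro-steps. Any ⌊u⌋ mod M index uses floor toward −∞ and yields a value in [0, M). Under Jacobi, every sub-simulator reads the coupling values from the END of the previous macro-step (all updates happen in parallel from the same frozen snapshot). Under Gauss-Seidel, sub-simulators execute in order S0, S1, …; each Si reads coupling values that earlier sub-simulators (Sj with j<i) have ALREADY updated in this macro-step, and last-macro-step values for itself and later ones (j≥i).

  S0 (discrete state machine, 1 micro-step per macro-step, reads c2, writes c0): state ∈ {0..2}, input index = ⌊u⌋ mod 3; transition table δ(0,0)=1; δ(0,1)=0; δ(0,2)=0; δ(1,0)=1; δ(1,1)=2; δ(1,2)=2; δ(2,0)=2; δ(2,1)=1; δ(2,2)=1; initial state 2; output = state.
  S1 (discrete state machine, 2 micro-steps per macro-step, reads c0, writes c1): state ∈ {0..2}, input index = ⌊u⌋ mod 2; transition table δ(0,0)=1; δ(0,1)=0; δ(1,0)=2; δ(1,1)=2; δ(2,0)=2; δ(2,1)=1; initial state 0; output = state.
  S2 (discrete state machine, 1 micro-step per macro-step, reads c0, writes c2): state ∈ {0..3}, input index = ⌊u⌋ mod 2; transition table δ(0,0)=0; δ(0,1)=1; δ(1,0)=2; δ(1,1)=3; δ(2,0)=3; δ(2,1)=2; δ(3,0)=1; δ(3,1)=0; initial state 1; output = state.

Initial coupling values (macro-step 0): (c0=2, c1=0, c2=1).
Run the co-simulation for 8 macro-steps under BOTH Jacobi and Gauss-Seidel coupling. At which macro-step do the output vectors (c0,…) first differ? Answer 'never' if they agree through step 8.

first divergence at macro-step: 1

[Jacobi] macro 1: S0 reads c2=1 → after 1×micro: 1; S1 reads c0=2 → after 2×micro: 2; S2 reads c0=2 → after 1×micro: 2 ⇒ (c0=1, c1=2, c2=2)
[Jacobi] macro 2: S0 reads c2=2 → after 1×micro: 2; S1 reads c0=1 → after 2×micro: 2; S2 reads c0=1 → after 1×micro: 2 ⇒ (c0=2, c1=2, c2=2)
[Jacobi] macro 3: S0 reads c2=2 → after 1×micro: 1; S1 reads c0=2 → after 2×micro: 2; S2 reads c0=2 → after 1×micro: 3 ⇒ (c0=1, c1=2, c2=3)
[Jacobi] macro 4: S0 reads c2=3 → after 1×micro: 1; S1 reads c0=1 → after 2×micro: 2; S2 reads c0=1 → after 1×micro: 0 ⇒ (c0=1, c1=2, c2=0)
[Jacobi] macro 5: S0 reads c2=0 → after 1×micro: 1; S1 reads c0=1 → after 2×micro: 2; S2 reads c0=1 → after 1×micro: 1 ⇒ (c0=1, c1=2, c2=1)
[Jacobi] macro 6: S0 reads c2=1 → after 1×micro: 2; S1 reads c0=1 → after 2×micro: 2; S2 reads c0=1 → after 1×micro: 3 ⇒ (c0=2, c1=2, c2=3)
[Jacobi] macro 7: S0 reads c2=3 → after 1×micro: 2; S1 reads c0=2 → after 2×micro: 2; S2 reads c0=2 → after 1×micro: 1 ⇒ (c0=2, c1=2, c2=1)
[Jacobi] macro 8: S0 reads c2=1 → after 1×micro: 1; S1 reads c0=2 → after 2×micro: 2; S2 reads c0=2 → after 1×micro: 2 ⇒ (c0=1, c1=2, c2=2)
[Gauss-Seidel] macro 1: S0 reads c2=1 → after 1×micro: 1; S1 reads c0=1 → after 2×micro: 0; S2 reads c0=1 → after 1×micro: 3 ⇒ (c0=1, c1=0, c2=3)
[Gauss-Seidel] macro 2: S0 reads c2=3 → after 1×micro: 1; S1 reads c0=1 → after 2×micro: 0; S2 reads c0=1 → after 1×micro: 0 ⇒ (c0=1, c1=0, c2=0)
[Gauss-Seidel] macro 3: S0 reads c2=0 → after 1×micro: 1; S1 reads c0=1 → after 2×micro: 0; S2 reads c0=1 → after 1×micro: 1 ⇒ (c0=1, c1=0, c2=1)
[Gauss-Seidel] macro 4: S0 reads c2=1 → after 1×micro: 2; S1 reads c0=2 → after 2×micro: 2; S2 reads c0=2 → after 1×micro: 2 ⇒ (c0=2, c1=2, c2=2)
[Gauss-Seidel] macro 5: S0 reads c2=2 → after 1×micro: 1; S1 reads c0=1 → after 2×micro: 2; S2 reads c0=1 → after 1×micro: 2 ⇒ (c0=1, c1=2, c2=2)
[Gauss-Seidel] macro 6: S0 reads c2=2 → after 1×micro: 2; S1 reads c0=2 → after 2×micro: 2; S2 reads c0=2 → after 1×micro: 3 ⇒ (c0=2, c1=2, c2=3)
[Gauss-Seidel] macro 7: S0 reads c2=3 → after 1×micro: 2; S1 reads c0=2 → after 2×micro: 2; S2 reads c0=2 → after 1×micro: 1 ⇒ (c0=2, c1=2, c2=1)
[Gauss-Seidel] macro 8: S0 reads c2=1 → after 1×micro: 1; S1 reads c0=1 → after 2×micro: 2; S2 reads c0=1 → after 1×micro: 3 ⇒ (c0=1, c1=2, c2=3)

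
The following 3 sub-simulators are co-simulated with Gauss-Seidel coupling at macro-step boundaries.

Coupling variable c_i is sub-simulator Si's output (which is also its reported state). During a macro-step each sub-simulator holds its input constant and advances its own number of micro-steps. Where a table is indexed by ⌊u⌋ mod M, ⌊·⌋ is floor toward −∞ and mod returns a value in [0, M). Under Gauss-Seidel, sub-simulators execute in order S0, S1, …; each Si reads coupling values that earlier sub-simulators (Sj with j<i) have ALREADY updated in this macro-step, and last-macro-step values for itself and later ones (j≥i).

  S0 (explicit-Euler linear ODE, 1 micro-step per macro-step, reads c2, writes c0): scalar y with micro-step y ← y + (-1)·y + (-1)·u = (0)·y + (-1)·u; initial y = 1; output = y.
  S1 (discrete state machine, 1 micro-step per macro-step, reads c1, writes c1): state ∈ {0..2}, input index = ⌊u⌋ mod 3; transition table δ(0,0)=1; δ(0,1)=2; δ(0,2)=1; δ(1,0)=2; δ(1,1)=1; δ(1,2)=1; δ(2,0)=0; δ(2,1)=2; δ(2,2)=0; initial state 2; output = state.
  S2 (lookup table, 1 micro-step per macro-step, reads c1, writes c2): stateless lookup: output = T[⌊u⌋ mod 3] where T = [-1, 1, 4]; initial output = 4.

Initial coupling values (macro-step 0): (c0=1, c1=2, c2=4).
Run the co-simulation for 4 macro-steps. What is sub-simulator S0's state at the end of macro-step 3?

S0 state at macro-step 3 = -1

macro 1: S0 reads c2=4 → after 1×micro: -4; S1 reads c1=2 → after 1×micro: 0; S2 reads c1=0 → after 1×micro: -1 ⇒ (c0=-4, c1=0, c2=-1)
macro 2: S0 reads c2=-1 → after 1×micro: 1; S1 reads c1=0 → after 1×micro: 1; S2 reads c1=1 → after 1×micro: 1 ⇒ (c0=1, c1=1, c2=1)
macro 3: S0 reads c2=1 → after 1×micro: -1; S1 reads c1=1 → after 1×micro: 1; S2 reads c1=1 → after 1×micro: 1 ⇒ (c0=-1, c1=1, c2=1)
macro 4: S0 reads c2=1 → after 1×micro: -1; S1 reads c1=1 → after 1×micro: 1; S2 reads c1=1 → after 1×micro: 1 ⇒ (c0=-1, c1=1, c2=1)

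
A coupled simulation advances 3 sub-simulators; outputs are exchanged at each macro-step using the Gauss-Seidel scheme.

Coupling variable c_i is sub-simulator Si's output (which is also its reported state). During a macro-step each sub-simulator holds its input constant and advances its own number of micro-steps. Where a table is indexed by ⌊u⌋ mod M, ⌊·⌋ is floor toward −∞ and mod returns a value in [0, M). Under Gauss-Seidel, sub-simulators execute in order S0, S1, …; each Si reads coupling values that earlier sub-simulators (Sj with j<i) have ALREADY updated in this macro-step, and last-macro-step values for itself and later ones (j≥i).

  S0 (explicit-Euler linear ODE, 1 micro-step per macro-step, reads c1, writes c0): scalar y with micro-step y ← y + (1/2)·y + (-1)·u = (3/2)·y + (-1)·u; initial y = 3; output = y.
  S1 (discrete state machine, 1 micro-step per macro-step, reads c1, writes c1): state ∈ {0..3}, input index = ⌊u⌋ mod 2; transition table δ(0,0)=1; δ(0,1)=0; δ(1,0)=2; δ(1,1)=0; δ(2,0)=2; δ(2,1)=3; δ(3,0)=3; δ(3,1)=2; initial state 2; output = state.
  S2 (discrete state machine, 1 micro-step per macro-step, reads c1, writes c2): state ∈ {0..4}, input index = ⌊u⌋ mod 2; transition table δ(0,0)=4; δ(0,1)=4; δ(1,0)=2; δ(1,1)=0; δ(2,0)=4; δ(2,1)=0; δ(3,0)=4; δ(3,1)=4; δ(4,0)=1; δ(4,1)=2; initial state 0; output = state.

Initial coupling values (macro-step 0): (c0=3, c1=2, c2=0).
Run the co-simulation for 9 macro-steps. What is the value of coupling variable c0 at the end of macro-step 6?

macro 1: S0 reads c1=2 → after 1×micro: 5/2; S1 reads c1=2 → after 1×micro: 2; S2 reads c1=2 → after 1×micro: 4 ⇒ (c0=5/2, c1=2, c2=4)
macro 2: S0 reads c1=2 → after 1×micro: 7/4; S1 reads c1=2 → after 1×micro: 2; S2 reads c1=2 → after 1×micro: 1 ⇒ (c0=7/4, c1=2, c2=1)
macro 3: S0 reads c1=2 → after 1×micro: 5/8; S1 reads c1=2 → after 1×micro: 2; S2 reads c1=2 → after 1×micro: 2 ⇒ (c0=5/8, c1=2, c2=2)
macro 4: S0 reads c1=2 → after 1×micro: -17/16; S1 reads c1=2 → after 1×micro: 2; S2 reads c1=2 → after 1×micro: 4 ⇒ (c0=-17/16, c1=2, c2=4)
macro 5: S0 reads c1=2 → after 1×micro: -115/32; S1 reads c1=2 → after 1×micro: 2; S2 reads c1=2 → after 1×micro: 1 ⇒ (c0=-115/32, c1=2, c2=1)
macro 6: S0 reads c1=2 → after 1×micro: -473/64; S1 reads c1=2 → after 1×micro: 2; S2 reads c1=2 → after 1×micro: 2 ⇒ (c0=-473/64, c1=2, c2=2)
macro 7: S0 reads c1=2 → after 1×micro: -1675/128; S1 reads c1=2 → after 1×micro: 2; S2 reads c1=2 → after 1×micro: 4 ⇒ (c0=-1675/128, c1=2, c2=4)
macro 8: S0 reads c1=2 → after 1×micro: -5537/256; S1 reads c1=2 → after 1×micro: 2; S2 reads c1=2 → after 1×micro: 1 ⇒ (c0=-5537/256, c1=2, c2=1)
macro 9: S0 reads c1=2 → after 1×micro: -17635/512; S1 reads c1=2 → after 1×micro: 2; S2 reads c1=2 → after 1×micro: 2 ⇒ (c0=-17635/512, c1=2, c2=2)

c0 at macro-step 6 = -473/64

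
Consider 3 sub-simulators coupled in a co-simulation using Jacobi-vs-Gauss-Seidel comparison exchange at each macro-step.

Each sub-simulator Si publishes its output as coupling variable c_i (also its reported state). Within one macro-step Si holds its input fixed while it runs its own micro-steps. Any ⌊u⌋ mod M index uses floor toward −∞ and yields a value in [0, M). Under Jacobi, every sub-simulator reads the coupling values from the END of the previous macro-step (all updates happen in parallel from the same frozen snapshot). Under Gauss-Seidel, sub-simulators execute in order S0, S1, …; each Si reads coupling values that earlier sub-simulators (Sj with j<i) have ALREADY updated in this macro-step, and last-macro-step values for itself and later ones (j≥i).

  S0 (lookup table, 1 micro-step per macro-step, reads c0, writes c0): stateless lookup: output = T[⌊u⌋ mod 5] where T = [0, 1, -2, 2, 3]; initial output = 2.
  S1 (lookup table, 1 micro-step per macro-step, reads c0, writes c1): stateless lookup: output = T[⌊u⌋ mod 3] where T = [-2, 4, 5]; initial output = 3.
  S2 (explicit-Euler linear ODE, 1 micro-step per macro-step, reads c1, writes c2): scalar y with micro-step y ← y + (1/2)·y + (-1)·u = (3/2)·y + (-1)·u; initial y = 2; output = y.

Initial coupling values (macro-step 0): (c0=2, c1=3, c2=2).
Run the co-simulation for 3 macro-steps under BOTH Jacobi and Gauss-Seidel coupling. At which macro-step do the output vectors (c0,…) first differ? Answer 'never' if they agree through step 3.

first divergence at macro-step: 1

[Jacobi] macro 1: S0 reads c0=2 → after 1×micro: -2; S1 reads c0=2 → after 1×micro: 5; S2 reads c1=3 → after 1×micro: 0 ⇒ (c0=-2, c1=5, c2=0)
[Jacobi] macro 2: S0 reads c0=-2 → after 1×micro: 2; S1 reads c0=-2 → after 1×micro: 4; S2 reads c1=5 → after 1×micro: -5 ⇒ (c0=2, c1=4, c2=-5)
[Jacobi] macro 3: S0 reads c0=2 → after 1×micro: -2; S1 reads c0=2 → after 1×micro: 5; S2 reads c1=4 → after 1×micro: -23/2 ⇒ (c0=-2, c1=5, c2=-23/2)
[Gauss-Seidel] macro 1: S0 reads c0=2 → after 1×micro: -2; S1 reads c0=-2 → after 1×micro: 4; S2 reads c1=4 → after 1×micro: -1 ⇒ (c0=-2, c1=4, c2=-1)
[Gauss-Seidel] macro 2: S0 reads c0=-2 → after 1×micro: 2; S1 reads c0=2 → after 1×micro: 5; S2 reads c1=5 → after 1×micro: -13/2 ⇒ (c0=2, c1=5, c2=-13/2)
[Gauss-Seidel] macro 3: S0 reads c0=2 → after 1×micro: -2; S1 reads c0=-2 → after 1×micro: 4; S2 reads c1=4 → after 1×micro: -55/4 ⇒ (c0=-2, c1=4, c2=-55/4)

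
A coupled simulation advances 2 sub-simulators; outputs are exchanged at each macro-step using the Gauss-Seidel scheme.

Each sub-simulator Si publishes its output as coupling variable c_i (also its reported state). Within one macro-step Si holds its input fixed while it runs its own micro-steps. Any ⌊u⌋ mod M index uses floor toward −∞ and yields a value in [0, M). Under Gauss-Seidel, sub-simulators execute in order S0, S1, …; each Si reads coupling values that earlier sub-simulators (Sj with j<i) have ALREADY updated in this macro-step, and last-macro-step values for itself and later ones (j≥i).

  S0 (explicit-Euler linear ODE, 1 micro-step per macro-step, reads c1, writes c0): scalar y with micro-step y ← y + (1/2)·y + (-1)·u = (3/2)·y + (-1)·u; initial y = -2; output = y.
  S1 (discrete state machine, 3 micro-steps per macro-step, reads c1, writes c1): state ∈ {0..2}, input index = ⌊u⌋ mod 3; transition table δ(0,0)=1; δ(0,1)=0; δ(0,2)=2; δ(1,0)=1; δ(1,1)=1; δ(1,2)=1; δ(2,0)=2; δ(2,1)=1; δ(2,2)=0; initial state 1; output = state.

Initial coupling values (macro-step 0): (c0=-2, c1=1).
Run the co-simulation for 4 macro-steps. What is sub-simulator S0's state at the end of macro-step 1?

macro 1: S0 reads c1=1 → after 1×micro: -4; S1 reads c1=1 → after 3×micro: 1 ⇒ (c0=-4, c1=1)
macro 2: S0 reads c1=1 → after 1×micro: -7; S1 reads c1=1 → after 3×micro: 1 ⇒ (c0=-7, c1=1)
macro 3: S0 reads c1=1 → after 1×micro: -23/2; S1 reads c1=1 → after 3×micro: 1 ⇒ (c0=-23/2, c1=1)
macro 4: S0 reads c1=1 → after 1×micro: -73/4; S1 reads c1=1 → after 3×micro: 1 ⇒ (c0=-73/4, c1=1)

S0 state at macro-step 1 = -4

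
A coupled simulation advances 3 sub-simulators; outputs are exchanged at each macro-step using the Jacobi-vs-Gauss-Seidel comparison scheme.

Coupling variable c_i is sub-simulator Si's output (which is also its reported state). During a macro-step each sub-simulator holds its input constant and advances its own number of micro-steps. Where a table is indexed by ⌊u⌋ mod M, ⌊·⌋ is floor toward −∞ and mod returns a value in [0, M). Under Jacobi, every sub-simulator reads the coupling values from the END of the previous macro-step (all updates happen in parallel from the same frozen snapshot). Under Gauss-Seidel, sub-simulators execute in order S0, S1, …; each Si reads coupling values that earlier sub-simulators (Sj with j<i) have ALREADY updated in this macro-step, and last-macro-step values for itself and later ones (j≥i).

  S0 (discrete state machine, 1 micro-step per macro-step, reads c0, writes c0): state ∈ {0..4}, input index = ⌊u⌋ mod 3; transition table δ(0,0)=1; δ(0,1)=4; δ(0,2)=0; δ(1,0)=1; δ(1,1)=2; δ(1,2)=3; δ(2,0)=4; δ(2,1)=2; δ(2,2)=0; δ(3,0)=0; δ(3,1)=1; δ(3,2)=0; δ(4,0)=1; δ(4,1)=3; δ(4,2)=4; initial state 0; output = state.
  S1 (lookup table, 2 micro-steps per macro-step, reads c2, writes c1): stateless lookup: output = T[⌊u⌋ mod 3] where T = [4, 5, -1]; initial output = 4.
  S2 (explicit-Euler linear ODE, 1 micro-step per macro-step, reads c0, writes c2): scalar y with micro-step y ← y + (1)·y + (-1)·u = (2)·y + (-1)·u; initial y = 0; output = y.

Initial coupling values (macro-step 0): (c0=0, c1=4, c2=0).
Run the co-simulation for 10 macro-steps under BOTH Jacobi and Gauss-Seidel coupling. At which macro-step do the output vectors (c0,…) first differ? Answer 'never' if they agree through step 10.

first divergence at macro-step: 1

[Jacobi] macro 1: S0 reads c0=0 → after 1×micro: 1; S1 reads c2=0 → after 2×micro: 4; S2 reads c0=0 → after 1×micro: 0 ⇒ (c0=1, c1=4, c2=0)
[Jacobi] macro 2: S0 reads c0=1 → after 1×micro: 2; S1 reads c2=0 → after 2×micro: 4; S2 reads c0=1 → after 1×micro: -1 ⇒ (c0=2, c1=4, c2=-1)
[Jacobi] macro 3: S0 reads c0=2 → after 1×micro: 0; S1 reads c2=-1 → after 2×micro: -1; S2 reads c0=2 → after 1×micro: -4 ⇒ (c0=0, c1=-1, c2=-4)
[Jacobi] macro 4: S0 reads c0=0 → after 1×micro: 1; S1 reads c2=-4 → after 2×micro: -1; S2 reads c0=0 → after 1×micro: -8 ⇒ (c0=1, c1=-1, c2=-8)
[Jacobi] macro 5: S0 reads c0=1 → after 1×micro: 2; S1 reads c2=-8 → after 2×micro: 5; S2 reads c0=1 → after 1×micro: -17 ⇒ (c0=2, c1=5, c2=-17)
[Jacobi] macro 6: S0 reads c0=2 → after 1×micro: 0; S1 reads c2=-17 → after 2×micro: 5; S2 reads c0=2 → after 1×micro: -36 ⇒ (c0=0, c1=5, c2=-36)
[Jacobi] macro 7: S0 reads c0=0 → after 1×micro: 1; S1 reads c2=-36 → after 2×micro: 4; S2 reads c0=0 → after 1×micro: -72 ⇒ (c0=1, c1=4, c2=-72)
[Jacobi] macro 8: S0 reads c0=1 → after 1×micro: 2; S1 reads c2=-72 → after 2×micro: 4; S2 reads c0=1 → after 1×micro: -145 ⇒ (c0=2, c1=4, c2=-145)
[Jacobi] macro 9: S0 reads c0=2 → after 1×micro: 0; S1 reads c2=-145 → after 2×micro: -1; S2 reads c0=2 → after 1×micro: -292 ⇒ (c0=0, c1=-1, c2=-292)
[Jacobi] macro 10: S0 reads c0=0 → after 1×micro: 1; S1 reads c2=-292 → after 2×micro: -1; S2 reads c0=0 → after 1×micro: -584 ⇒ (c0=1, c1=-1, c2=-584)
[Gauss-Seidel] macro 1: S0 reads c0=0 → after 1×micro: 1; S1 reads c2=0 → after 2×micro: 4; S2 reads c0=1 → after 1×micro: -1 ⇒ (c0=1, c1=4, c2=-1)
[Gauss-Seidel] macro 2: S0 reads c0=1 → after 1×micro: 2; S1 reads c2=-1 → after 2×micro: -1; S2 reads c0=2 → after 1×micro: -4 ⇒ (c0=2, c1=-1, c2=-4)
[Gauss-Seidel] macro 3: S0 reads c0=2 → after 1×micro: 0; S1 reads c2=-4 → after 2×micro: -1; S2 reads c0=0 → after 1×micro: -8 ⇒ (c0=0, c1=-1, c2=-8)
[Gauss-Seidel] macro 4: S0 reads c0=0 → after 1×micro: 1; S1 reads c2=-8 → after 2×micro: 5; S2 reads c0=1 → after 1×micro: -17 ⇒ (c0=1, c1=5, c2=-17)
[Gauss-Seidel] macro 5: S0 reads c0=1 → after 1×micro: 2; S1 reads c2=-17 → after 2×micro: 5; S2 reads c0=2 → after 1×micro: -36 ⇒ (c0=2, c1=5, c2=-36)
[Gauss-Seidel] macro 6: S0 reads c0=2 → after 1×micro: 0; S1 reads c2=-36 → after 2×micro: 4; S2 reads c0=0 → after 1×micro: -72 ⇒ (c0=0, c1=4, c2=-72)
[Gauss-Seidel] macro 7: S0 reads c0=0 → after 1×micro: 1; S1 reads c2=-72 → after 2×micro: 4; S2 reads c0=1 → after 1×micro: -145 ⇒ (c0=1, c1=4, c2=-145)
[Gauss-Seidel] macro 8: S0 reads c0=1 → after 1×micro: 2; S1 reads c2=-145 → after 2×micro: -1; S2 reads c0=2 → after 1×micro: -292 ⇒ (c0=2, c1=-1, c2=-292)
[Gauss-Seidel] macro 9: S0 reads c0=2 → after 1×micro: 0; S1 reads c2=-292 → after 2×micro: -1; S2 reads c0=0 → after 1×micro: -584 ⇒ (c0=0, c1=-1, c2=-584)
[Gauss-Seidel] macro 10: S0 reads c0=0 → after 1×micro: 1; S1 reads c2=-584 → after 2×micro: 5; S2 reads c0=1 → after 1×micro: -1169 ⇒ (c0=1, c1=5, c2=-1169)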